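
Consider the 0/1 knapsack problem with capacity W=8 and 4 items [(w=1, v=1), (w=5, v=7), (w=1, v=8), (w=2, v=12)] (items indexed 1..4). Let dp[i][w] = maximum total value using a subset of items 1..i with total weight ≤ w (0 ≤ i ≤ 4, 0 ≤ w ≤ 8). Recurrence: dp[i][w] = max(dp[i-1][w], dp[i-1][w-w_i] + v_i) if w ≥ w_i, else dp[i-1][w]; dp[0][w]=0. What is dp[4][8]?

27

i\w   0   1   2   3   4   5   6   7   8
  0   0   0   0   0   0   0   0   0   0
  1   0   1   1   1   1   1   1   1   1
  2   0   1   1   1   1   7   8   8   8
  3   0   8   9   9   9   9  15  16  16
  4   0   8  12  20  21  21  21  21  27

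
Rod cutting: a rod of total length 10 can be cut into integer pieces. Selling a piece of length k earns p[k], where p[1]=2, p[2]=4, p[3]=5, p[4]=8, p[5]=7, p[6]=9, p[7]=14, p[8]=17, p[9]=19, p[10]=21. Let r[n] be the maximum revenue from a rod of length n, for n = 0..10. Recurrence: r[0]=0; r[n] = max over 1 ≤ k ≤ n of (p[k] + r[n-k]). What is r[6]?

   n    0    1    2    3    4    5    6    7    8    9   10
r[n]    0    2    4    6    8   10   12   14   17   19   21

12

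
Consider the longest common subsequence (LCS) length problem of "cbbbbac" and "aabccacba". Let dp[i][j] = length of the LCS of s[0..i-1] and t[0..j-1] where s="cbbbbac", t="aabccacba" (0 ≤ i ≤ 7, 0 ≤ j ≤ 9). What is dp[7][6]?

   ''  a  a  b  c  c  a  c  b  a
''  0  0  0  0  0  0  0  0  0  0
 c  0  0  0  0  1  1  1  1  1  1
 b  0  0  0  1  1  1  1  1  2  2
 b  0  0  0  1  1  1  1  1  2  2
 b  0  0  0  1  1  1  1  1  2  2
 b  0  0  0  1  1  1  1  1  2  2
 a  0  1  1  1  1  1  2  2  2  3
 c  0  1  1  1  2  2  2  3  3  3

2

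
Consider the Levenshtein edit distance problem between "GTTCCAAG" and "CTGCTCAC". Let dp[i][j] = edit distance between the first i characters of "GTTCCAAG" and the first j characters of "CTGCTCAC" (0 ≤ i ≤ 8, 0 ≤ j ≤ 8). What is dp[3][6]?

   ''  C  T  G  C  T  C  A  C
''  0  1  2  3  4  5  6  7  8
 G  1  1  2  2  3  4  5  6  7
 T  2  2  1  2  3  3  4  5  6
 T  3  3  2  2  3  3  4  5  6
 C  4  3  3  3  2  3  3  4  5
 C  5  4  4  4  3  3  3  4  4
 A  6  5  5  5  4  4  4  3  4
 A  7  6  6  6  5  5  5  4  4
 G  8  7  7  6  6  6  6  5  5

4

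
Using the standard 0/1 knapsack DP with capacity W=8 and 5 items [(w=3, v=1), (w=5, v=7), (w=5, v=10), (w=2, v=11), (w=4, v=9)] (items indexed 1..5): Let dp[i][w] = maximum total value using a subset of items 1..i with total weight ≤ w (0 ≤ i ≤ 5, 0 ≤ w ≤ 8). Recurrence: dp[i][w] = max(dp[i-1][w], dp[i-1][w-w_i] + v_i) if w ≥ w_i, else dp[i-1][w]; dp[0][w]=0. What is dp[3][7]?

10

i\w   0   1   2   3   4   5   6   7   8
  0   0   0   0   0   0   0   0   0   0
  1   0   0   0   1   1   1   1   1   1
  2   0   0   0   1   1   7   7   7   8
  3   0   0   0   1   1  10  10  10  11
  4   0   0  11  11  11  12  12  21  21
  5   0   0  11  11  11  12  20  21  21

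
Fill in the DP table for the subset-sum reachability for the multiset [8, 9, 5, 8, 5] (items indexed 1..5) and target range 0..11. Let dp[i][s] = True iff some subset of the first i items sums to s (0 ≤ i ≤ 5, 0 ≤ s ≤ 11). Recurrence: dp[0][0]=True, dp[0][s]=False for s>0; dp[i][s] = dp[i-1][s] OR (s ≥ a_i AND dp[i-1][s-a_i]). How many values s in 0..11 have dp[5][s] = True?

5

i\s   0   1   2   3   4   5   6   7   8   9  10  11
  0   T   F   F   F   F   F   F   F   F   F   F   F
  1   T   F   F   F   F   F   F   F   T   F   F   F
  2   T   F   F   F   F   F   F   F   T   T   F   F
  3   T   F   F   F   F   T   F   F   T   T   F   F
  4   T   F   F   F   F   T   F   F   T   T   F   F
  5   T   F   F   F   F   T   F   F   T   T   T   F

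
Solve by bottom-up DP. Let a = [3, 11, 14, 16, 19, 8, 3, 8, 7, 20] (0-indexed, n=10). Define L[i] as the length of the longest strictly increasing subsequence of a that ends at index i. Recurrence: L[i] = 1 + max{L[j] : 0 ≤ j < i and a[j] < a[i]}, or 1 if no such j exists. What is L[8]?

   i    0    1    2    3    4    5    6    7    8    9
a[i]    3   11   14   16   19    8    3    8    7   20
L[i]    1    2    3    4    5    2    1    2    2    6

2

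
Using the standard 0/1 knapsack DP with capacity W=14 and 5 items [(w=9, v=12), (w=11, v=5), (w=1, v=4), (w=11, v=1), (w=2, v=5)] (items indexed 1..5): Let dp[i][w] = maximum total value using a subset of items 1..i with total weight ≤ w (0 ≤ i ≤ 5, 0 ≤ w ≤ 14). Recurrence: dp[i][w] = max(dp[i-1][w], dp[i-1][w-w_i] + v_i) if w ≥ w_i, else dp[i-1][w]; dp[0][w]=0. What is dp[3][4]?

i\w   0   1   2   3   4   5   6   7   8   9  10  11  12  13  14
  0   0   0   0   0   0   0   0   0   0   0   0   0   0   0   0
  1   0   0   0   0   0   0   0   0   0  12  12  12  12  12  12
  2   0   0   0   0   0   0   0   0   0  12  12  12  12  12  12
  3   0   4   4   4   4   4   4   4   4  12  16  16  16  16  16
  4   0   4   4   4   4   4   4   4   4  12  16  16  16  16  16
  5   0   4   5   9   9   9   9   9   9  12  16  17  21  21  21

4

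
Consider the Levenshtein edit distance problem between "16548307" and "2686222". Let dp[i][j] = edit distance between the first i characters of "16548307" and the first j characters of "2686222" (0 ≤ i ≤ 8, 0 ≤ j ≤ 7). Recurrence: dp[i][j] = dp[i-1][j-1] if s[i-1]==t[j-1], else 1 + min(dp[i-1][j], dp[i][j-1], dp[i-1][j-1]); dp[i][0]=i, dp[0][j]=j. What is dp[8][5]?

6

   ''  2  6  8  6  2  2  2
''  0  1  2  3  4  5  6  7
 1  1  1  2  3  4  5  6  7
 6  2  2  1  2  3  4  5  6
 5  3  3  2  2  3  4  5  6
 4  4  4  3  3  3  4  5  6
 8  5  5  4  3  4  4  5  6
 3  6  6  5  4  4  5  5  6
 0  7  7  6  5  5  5  6  6
 7  8  8  7  6  6  6  6  7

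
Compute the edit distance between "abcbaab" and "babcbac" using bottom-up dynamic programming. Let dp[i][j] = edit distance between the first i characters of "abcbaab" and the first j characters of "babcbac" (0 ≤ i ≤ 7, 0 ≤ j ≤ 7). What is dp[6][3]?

   ''  b  a  b  c  b  a  c
''  0  1  2  3  4  5  6  7
 a  1  1  1  2  3  4  5  6
 b  2  1  2  1  2  3  4  5
 c  3  2  2  2  1  2  3  4
 b  4  3  3  2  2  1  2  3
 a  5  4  3  3  3  2  1  2
 a  6  5  4  4  4  3  2  2
 b  7  6  5  4  5  4  3  3

4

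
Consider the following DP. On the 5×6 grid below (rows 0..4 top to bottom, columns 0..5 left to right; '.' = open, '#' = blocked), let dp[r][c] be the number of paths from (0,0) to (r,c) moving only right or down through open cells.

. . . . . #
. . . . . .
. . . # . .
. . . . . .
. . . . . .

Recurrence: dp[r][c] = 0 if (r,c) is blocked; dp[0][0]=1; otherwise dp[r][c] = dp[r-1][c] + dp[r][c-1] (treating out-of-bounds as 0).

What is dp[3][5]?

r\c   0   1   2   3   4   5
  0   1   1   1   1   1   0
  1   1   2   3   4   5   5
  2   1   3   6   0   5  10
  3   1   4  10  10  15  25
  4   1   5  15  25  40  65

25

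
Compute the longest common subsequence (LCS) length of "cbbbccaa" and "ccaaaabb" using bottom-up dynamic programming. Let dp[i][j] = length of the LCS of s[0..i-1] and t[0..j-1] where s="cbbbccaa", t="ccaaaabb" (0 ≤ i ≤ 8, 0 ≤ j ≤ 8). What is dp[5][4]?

2

   ''  c  c  a  a  a  a  b  b
''  0  0  0  0  0  0  0  0  0
 c  0  1  1  1  1  1  1  1  1
 b  0  1  1  1  1  1  1  2  2
 b  0  1  1  1  1  1  1  2  3
 b  0  1  1  1  1  1  1  2  3
 c  0  1  2  2  2  2  2  2  3
 c  0  1  2  2  2  2  2  2  3
 a  0  1  2  3  3  3  3  3  3
 a  0  1  2  3  4  4  4  4  4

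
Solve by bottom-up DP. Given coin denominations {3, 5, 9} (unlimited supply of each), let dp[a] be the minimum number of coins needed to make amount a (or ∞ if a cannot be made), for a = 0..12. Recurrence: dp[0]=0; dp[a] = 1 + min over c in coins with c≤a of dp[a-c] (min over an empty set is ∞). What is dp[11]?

 a  0  1  2  3  4  5  6  7  8  9 10 11 12
dp  0  -  -  1  -  1  2  -  2  1  2  3  2
(- denotes ∞ / unreachable)

3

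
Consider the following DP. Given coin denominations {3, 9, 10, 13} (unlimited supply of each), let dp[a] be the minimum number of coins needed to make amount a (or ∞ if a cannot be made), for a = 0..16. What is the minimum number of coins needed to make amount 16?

2

 a  0  1  2  3  4  5  6  7  8  9 10 11 12 13 14 15 16
dp  0  -  -  1  -  -  2  -  -  1  1  -  2  1  -  3  2
(- denotes ∞ / unreachable)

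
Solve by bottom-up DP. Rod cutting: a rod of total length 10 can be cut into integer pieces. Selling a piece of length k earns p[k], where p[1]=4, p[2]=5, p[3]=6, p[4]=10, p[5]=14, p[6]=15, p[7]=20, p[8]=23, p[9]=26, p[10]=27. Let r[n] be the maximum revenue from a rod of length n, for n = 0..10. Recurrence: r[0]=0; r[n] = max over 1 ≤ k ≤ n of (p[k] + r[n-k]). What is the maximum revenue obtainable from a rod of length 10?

40

   n    0    1    2    3    4    5    6    7    8    9   10
r[n]    0    4    8   12   16   20   24   28   32   36   40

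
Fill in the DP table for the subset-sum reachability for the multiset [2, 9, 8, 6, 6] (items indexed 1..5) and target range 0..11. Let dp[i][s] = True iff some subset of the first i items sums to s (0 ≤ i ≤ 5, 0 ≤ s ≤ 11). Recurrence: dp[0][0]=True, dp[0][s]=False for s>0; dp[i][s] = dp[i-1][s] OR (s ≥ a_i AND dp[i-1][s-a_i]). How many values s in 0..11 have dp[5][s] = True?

7

i\s   0   1   2   3   4   5   6   7   8   9  10  11
  0   T   F   F   F   F   F   F   F   F   F   F   F
  1   T   F   T   F   F   F   F   F   F   F   F   F
  2   T   F   T   F   F   F   F   F   F   T   F   T
  3   T   F   T   F   F   F   F   F   T   T   T   T
  4   T   F   T   F   F   F   T   F   T   T   T   T
  5   T   F   T   F   F   F   T   F   T   T   T   T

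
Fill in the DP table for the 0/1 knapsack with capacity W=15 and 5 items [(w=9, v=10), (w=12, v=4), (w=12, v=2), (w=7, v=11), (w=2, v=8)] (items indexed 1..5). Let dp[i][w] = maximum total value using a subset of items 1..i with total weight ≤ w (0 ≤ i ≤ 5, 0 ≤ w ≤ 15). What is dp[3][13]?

i\w   0   1   2   3   4   5   6   7   8   9  10  11  12  13  14  15
  0   0   0   0   0   0   0   0   0   0   0   0   0   0   0   0   0
  1   0   0   0   0   0   0   0   0   0  10  10  10  10  10  10  10
  2   0   0   0   0   0   0   0   0   0  10  10  10  10  10  10  10
  3   0   0   0   0   0   0   0   0   0  10  10  10  10  10  10  10
  4   0   0   0   0   0   0   0  11  11  11  11  11  11  11  11  11
  5   0   0   8   8   8   8   8  11  11  19  19  19  19  19  19  19

10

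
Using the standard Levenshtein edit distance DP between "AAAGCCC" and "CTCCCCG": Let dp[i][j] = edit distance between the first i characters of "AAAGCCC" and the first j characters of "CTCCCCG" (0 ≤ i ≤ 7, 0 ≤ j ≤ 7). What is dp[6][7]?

   ''  C  T  C  C  C  C  G
''  0  1  2  3  4  5  6  7
 A  1  1  2  3  4  5  6  7
 A  2  2  2  3  4  5  6  7
 A  3  3  3  3  4  5  6  7
 G  4  4  4  4  4  5  6  6
 C  5  4  5  4  4  4  5  6
 C  6  5  5  5  4  4  4  5
 C  7  6  6  5  5  4  4  5

5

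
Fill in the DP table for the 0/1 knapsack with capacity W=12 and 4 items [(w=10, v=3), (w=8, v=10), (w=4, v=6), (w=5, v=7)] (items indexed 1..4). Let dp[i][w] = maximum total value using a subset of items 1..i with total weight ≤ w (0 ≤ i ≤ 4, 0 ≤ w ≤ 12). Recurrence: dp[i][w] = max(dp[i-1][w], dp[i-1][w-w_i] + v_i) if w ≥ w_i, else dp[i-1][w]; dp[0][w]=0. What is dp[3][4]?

i\w   0   1   2   3   4   5   6   7   8   9  10  11  12
  0   0   0   0   0   0   0   0   0   0   0   0   0   0
  1   0   0   0   0   0   0   0   0   0   0   3   3   3
  2   0   0   0   0   0   0   0   0  10  10  10  10  10
  3   0   0   0   0   6   6   6   6  10  10  10  10  16
  4   0   0   0   0   6   7   7   7  10  13  13  13  16

6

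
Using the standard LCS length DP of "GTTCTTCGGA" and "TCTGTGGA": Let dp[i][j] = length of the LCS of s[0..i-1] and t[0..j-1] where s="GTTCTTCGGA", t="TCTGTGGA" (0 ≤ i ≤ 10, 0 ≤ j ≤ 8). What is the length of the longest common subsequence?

   ''  T  C  T  G  T  G  G  A
''  0  0  0  0  0  0  0  0  0
 G  0  0  0  0  1  1  1  1  1
 T  0  1  1  1  1  2  2  2  2
 T  0  1  1  2  2  2  2  2  2
 C  0  1  2  2  2  2  2  2  2
 T  0  1  2  3  3  3  3  3  3
 T  0  1  2  3  3  4  4  4  4
 C  0  1  2  3  3  4  4  4  4
 G  0  1  2  3  4  4  5  5  5
 G  0  1  2  3  4  4  5  6  6
 A  0  1  2  3  4  4  5  6  7

7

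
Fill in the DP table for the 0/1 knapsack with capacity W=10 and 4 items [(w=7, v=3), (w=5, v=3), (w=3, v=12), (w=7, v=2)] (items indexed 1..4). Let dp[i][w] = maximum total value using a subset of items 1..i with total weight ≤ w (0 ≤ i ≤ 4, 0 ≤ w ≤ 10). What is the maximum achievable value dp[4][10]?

15

i\w   0   1   2   3   4   5   6   7   8   9  10
  0   0   0   0   0   0   0   0   0   0   0   0
  1   0   0   0   0   0   0   0   3   3   3   3
  2   0   0   0   0   0   3   3   3   3   3   3
  3   0   0   0  12  12  12  12  12  15  15  15
  4   0   0   0  12  12  12  12  12  15  15  15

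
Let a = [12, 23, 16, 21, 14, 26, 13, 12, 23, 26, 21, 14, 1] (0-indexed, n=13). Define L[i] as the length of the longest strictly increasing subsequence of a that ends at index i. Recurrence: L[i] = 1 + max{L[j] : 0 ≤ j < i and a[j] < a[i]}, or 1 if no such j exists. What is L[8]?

4

   i    0    1    2    3    4    5    6    7    8    9   10   11   12
a[i]   12   23   16   21   14   26   13   12   23   26   21   14    1
L[i]    1    2    2    3    2    4    2    1    4    5    3    3    1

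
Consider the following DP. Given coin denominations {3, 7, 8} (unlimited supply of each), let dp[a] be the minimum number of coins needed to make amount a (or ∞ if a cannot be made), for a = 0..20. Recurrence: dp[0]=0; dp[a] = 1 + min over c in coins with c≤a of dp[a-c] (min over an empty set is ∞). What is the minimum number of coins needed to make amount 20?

 a  0  1  2  3  4  5  6  7  8  9 10 11 12 13 14 15 16 17 18 19 20
dp  0  -  -  1  -  -  2  1  1  3  2  2  4  3  2  2  2  3  3  3  4
(- denotes ∞ / unreachable)

4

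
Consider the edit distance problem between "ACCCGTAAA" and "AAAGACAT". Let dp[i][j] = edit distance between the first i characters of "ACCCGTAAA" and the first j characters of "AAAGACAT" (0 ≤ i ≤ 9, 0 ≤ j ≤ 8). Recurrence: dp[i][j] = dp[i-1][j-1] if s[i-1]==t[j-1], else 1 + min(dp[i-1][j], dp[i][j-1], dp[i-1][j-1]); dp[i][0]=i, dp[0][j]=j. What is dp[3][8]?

6

   ''  A  A  A  G  A  C  A  T
''  0  1  2  3  4  5  6  7  8
 A  1  0  1  2  3  4  5  6  7
 C  2  1  1  2  3  4  4  5  6
 C  3  2  2  2  3  4  4  5  6
 C  4  3  3  3  3  4  4  5  6
 G  5  4  4  4  3  4  5  5  6
 T  6  5  5  5  4  4  5  6  5
 A  7  6  5  5  5  4  5  5  6
 A  8  7  6  5  6  5  5  5  6
 A  9  8  7  6  6  6  6  5  6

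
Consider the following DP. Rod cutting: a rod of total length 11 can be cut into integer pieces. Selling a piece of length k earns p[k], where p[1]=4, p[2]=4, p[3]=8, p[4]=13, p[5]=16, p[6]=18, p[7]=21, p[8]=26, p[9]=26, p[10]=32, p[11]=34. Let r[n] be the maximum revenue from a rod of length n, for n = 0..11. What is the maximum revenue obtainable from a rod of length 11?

   n    0    1    2    3    4    5    6    7    8    9   10   11
r[n]    0    4    8   12   16   20   24   28   32   36   40   44

44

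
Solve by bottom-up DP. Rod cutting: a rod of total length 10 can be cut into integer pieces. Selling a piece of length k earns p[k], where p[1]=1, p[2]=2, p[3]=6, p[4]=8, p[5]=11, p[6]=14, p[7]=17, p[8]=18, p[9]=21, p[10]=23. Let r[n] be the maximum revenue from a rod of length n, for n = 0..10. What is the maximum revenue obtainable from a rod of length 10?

   n    0    1    2    3    4    5    6    7    8    9   10
r[n]    0    1    2    6    8   11   14   17   18   21   23

23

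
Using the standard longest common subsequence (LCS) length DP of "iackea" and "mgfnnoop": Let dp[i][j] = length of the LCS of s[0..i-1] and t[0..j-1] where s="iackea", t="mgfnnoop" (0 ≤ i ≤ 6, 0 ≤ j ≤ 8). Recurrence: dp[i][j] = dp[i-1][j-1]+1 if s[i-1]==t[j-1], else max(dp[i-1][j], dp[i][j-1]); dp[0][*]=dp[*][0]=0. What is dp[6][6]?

   ''  m  g  f  n  n  o  o  p
''  0  0  0  0  0  0  0  0  0
 i  0  0  0  0  0  0  0  0  0
 a  0  0  0  0  0  0  0  0  0
 c  0  0  0  0  0  0  0  0  0
 k  0  0  0  0  0  0  0  0  0
 e  0  0  0  0  0  0  0  0  0
 a  0  0  0  0  0  0  0  0  0

0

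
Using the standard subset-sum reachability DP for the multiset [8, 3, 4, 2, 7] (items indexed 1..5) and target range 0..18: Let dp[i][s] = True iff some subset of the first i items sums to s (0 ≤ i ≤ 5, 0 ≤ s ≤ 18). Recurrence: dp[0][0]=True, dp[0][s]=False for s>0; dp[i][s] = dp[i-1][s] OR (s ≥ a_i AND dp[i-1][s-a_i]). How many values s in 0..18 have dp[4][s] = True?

i\s   0   1   2   3   4   5   6   7   8   9  10  11  12  13  14  15  16  17  18
  0   T   F   F   F   F   F   F   F   F   F   F   F   F   F   F   F   F   F   F
  1   T   F   F   F   F   F   F   F   T   F   F   F   F   F   F   F   F   F   F
  2   T   F   F   T   F   F   F   F   T   F   F   T   F   F   F   F   F   F   F
  3   T   F   F   T   T   F   F   T   T   F   F   T   T   F   F   T   F   F   F
  4   T   F   T   T   T   T   T   T   T   T   T   T   T   T   T   T   F   T   F
  5   T   F   T   T   T   T   T   T   T   T   T   T   T   T   T   T   T   T   T

16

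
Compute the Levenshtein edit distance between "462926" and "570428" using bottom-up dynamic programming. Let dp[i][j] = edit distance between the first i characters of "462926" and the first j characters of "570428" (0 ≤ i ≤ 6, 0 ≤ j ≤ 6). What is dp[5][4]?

   ''  5  7  0  4  2  8
''  0  1  2  3  4  5  6
 4  1  1  2  3  3  4  5
 6  2  2  2  3  4  4  5
 2  3  3  3  3  4  4  5
 9  4  4  4  4  4  5  5
 2  5  5  5  5  5  4  5
 6  6  6  6  6  6  5  5

5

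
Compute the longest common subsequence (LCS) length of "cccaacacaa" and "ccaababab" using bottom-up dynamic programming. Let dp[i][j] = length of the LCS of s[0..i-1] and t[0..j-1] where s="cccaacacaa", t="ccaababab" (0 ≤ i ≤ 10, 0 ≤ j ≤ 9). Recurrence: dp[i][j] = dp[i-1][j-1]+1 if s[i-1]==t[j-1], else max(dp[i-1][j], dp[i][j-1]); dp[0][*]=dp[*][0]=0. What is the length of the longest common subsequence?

   ''  c  c  a  a  b  a  b  a  b
''  0  0  0  0  0  0  0  0  0  0
 c  0  1  1  1  1  1  1  1  1  1
 c  0  1  2  2  2  2  2  2  2  2
 c  0  1  2  2  2  2  2  2  2  2
 a  0  1  2  3  3  3  3  3  3  3
 a  0  1  2  3  4  4  4  4  4  4
 c  0  1  2  3  4  4  4  4  4  4
 a  0  1  2  3  4  4  5  5  5  5
 c  0  1  2  3  4  4  5  5  5  5
 a  0  1  2  3  4  4  5  5  6  6
 a  0  1  2  3  4  4  5  5  6  6

6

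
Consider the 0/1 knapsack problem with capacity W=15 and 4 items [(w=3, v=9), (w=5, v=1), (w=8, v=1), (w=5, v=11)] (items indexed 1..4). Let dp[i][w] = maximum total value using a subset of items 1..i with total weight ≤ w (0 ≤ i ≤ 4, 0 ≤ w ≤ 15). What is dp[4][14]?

21

i\w   0   1   2   3   4   5   6   7   8   9  10  11  12  13  14  15
  0   0   0   0   0   0   0   0   0   0   0   0   0   0   0   0   0
  1   0   0   0   9   9   9   9   9   9   9   9   9   9   9   9   9
  2   0   0   0   9   9   9   9   9  10  10  10  10  10  10  10  10
  3   0   0   0   9   9   9   9   9  10  10  10  10  10  10  10  10
  4   0   0   0   9   9  11  11  11  20  20  20  20  20  21  21  21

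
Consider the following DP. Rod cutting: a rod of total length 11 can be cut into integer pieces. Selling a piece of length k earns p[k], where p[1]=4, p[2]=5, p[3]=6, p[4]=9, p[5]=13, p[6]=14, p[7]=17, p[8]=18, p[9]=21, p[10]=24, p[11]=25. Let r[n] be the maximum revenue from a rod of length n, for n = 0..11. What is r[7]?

28

   n    0    1    2    3    4    5    6    7    8    9   10   11
r[n]    0    4    8   12   16   20   24   28   32   36   40   44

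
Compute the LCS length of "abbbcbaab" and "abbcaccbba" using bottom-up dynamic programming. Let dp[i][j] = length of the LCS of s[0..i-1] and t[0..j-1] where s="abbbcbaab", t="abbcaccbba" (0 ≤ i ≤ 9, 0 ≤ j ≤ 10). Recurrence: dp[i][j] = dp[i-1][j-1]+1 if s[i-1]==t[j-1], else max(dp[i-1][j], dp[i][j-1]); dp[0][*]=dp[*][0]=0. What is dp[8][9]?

5

   ''  a  b  b  c  a  c  c  b  b  a
''  0  0  0  0  0  0  0  0  0  0  0
 a  0  1  1  1  1  1  1  1  1  1  1
 b  0  1  2  2  2  2  2  2  2  2  2
 b  0  1  2  3  3  3  3  3  3  3  3
 b  0  1  2  3  3  3  3  3  4  4  4
 c  0  1  2  3  4  4  4  4  4  4  4
 b  0  1  2  3  4  4  4  4  5  5  5
 a  0  1  2  3  4  5  5  5  5  5  6
 a  0  1  2  3  4  5  5  5  5  5  6
 b  0  1  2  3  4  5  5  5  6  6  6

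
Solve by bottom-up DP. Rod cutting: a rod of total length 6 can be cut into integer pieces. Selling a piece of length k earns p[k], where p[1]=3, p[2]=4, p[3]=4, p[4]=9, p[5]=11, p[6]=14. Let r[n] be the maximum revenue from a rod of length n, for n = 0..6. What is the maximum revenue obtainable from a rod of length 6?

18

   n    0    1    2    3    4    5    6
r[n]    0    3    6    9   12   15   18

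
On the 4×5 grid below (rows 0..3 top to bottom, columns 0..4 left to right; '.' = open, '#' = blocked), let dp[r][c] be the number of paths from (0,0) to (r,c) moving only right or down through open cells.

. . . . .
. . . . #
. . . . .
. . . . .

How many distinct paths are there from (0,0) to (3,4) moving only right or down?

r\c   0   1   2   3   4
  0   1   1   1   1   1
  1   1   2   3   4   0
  2   1   3   6  10  10
  3   1   4  10  20  30

30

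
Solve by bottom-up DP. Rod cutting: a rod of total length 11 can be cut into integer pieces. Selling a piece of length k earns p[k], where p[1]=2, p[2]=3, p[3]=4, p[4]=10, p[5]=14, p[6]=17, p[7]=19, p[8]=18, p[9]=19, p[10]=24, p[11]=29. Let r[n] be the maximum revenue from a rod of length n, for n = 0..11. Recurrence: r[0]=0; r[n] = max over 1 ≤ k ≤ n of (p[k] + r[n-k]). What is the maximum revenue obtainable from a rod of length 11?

31

   n    0    1    2    3    4    5    6    7    8    9   10   11
r[n]    0    2    4    6   10   14   17   19   21   24   28   31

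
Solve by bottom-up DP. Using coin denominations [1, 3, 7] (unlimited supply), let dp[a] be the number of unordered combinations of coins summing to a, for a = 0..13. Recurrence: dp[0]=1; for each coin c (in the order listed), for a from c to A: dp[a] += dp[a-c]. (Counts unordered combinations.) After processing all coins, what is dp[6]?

3

after  coin     0     1     2     3     4     5     6     7     8     9    10    11    12    13
          1     1     1     1     1     1     1     1     1     1     1     1     1     1     1
          3     1     1     1     2     2     2     3     3     3     4     4     4     5     5
          7     1     1     1     2     2     2     3     4     4     5     6     6     7     8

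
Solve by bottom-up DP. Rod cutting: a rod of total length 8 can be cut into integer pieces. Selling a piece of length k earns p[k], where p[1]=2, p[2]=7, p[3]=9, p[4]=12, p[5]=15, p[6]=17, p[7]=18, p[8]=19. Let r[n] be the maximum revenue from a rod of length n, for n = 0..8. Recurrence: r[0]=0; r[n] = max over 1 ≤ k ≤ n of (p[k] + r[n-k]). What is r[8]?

   n    0    1    2    3    4    5    6    7    8
r[n]    0    2    7    9   14   16   21   23   28

28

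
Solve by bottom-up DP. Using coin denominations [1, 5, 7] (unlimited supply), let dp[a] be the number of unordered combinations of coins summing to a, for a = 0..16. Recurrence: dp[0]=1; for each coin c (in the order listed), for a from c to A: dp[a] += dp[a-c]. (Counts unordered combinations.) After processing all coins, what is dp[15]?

7

after  coin     0     1     2     3     4     5     6     7     8     9    10    11    12    13    14    15    16
          1     1     1     1     1     1     1     1     1     1     1     1     1     1     1     1     1     1
          5     1     1     1     1     1     2     2     2     2     2     3     3     3     3     3     4     4
          7     1     1     1     1     1     2     2     3     3     3     4     4     5     5     6     7     7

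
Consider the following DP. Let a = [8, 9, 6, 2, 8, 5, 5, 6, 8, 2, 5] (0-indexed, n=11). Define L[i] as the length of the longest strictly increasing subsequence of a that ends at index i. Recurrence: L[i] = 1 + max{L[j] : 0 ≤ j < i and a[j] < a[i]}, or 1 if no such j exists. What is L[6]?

2

   i    0    1    2    3    4    5    6    7    8    9   10
a[i]    8    9    6    2    8    5    5    6    8    2    5
L[i]    1    2    1    1    2    2    2    3    4    1    2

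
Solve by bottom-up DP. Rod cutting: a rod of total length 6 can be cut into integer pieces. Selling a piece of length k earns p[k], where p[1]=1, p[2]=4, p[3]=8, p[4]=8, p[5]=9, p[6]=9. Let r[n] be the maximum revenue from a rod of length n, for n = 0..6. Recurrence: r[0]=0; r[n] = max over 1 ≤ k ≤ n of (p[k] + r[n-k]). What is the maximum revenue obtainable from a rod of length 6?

16

   n    0    1    2    3    4    5    6
r[n]    0    1    4    8    9   12   16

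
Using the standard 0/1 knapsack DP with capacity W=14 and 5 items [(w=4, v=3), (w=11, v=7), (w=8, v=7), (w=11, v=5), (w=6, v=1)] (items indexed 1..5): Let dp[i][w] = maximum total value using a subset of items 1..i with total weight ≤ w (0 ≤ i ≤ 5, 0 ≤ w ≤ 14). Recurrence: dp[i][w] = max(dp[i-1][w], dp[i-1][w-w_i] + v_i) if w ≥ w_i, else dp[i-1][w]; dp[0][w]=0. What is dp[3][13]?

i\w   0   1   2   3   4   5   6   7   8   9  10  11  12  13  14
  0   0   0   0   0   0   0   0   0   0   0   0   0   0   0   0
  1   0   0   0   0   3   3   3   3   3   3   3   3   3   3   3
  2   0   0   0   0   3   3   3   3   3   3   3   7   7   7   7
  3   0   0   0   0   3   3   3   3   7   7   7   7  10  10  10
  4   0   0   0   0   3   3   3   3   7   7   7   7  10  10  10
  5   0   0   0   0   3   3   3   3   7   7   7   7  10  10  10

10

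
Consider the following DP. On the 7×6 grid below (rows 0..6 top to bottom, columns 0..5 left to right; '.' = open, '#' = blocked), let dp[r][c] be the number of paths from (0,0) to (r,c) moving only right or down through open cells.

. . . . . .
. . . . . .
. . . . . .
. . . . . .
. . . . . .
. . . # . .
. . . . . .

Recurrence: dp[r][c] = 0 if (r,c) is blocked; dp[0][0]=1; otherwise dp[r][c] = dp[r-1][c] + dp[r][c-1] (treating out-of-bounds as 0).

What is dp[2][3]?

10

r\c   0   1   2   3   4   5
  0   1   1   1   1   1   1
  1   1   2   3   4   5   6
  2   1   3   6  10  15  21
  3   1   4  10  20  35  56
  4   1   5  15  35  70 126
  5   1   6  21   0  70 196
  6   1   7  28  28  98 294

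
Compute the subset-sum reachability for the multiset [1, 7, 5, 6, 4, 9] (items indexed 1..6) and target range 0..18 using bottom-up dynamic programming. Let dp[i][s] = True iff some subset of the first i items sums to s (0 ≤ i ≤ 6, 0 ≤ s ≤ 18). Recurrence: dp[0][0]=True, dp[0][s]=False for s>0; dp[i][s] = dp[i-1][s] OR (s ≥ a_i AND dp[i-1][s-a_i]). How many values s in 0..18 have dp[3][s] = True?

i\s   0   1   2   3   4   5   6   7   8   9  10  11  12  13  14  15  16  17  18
  0   T   F   F   F   F   F   F   F   F   F   F   F   F   F   F   F   F   F   F
  1   T   T   F   F   F   F   F   F   F   F   F   F   F   F   F   F   F   F   F
  2   T   T   F   F   F   F   F   T   T   F   F   F   F   F   F   F   F   F   F
  3   T   T   F   F   F   T   T   T   T   F   F   F   T   T   F   F   F   F   F
  4   T   T   F   F   F   T   T   T   T   F   F   T   T   T   T   F   F   F   T
  5   T   T   F   F   T   T   T   T   T   T   T   T   T   T   T   T   T   T   T
  6   T   T   F   F   T   T   T   T   T   T   T   T   T   T   T   T   T   T   T

8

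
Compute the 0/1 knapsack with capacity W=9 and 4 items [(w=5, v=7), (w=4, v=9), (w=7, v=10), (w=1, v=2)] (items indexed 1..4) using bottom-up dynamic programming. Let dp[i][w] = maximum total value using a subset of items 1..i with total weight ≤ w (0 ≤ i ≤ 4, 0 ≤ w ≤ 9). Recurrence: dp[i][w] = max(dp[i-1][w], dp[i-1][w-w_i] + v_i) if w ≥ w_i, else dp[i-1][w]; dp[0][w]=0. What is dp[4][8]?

12

i\w   0   1   2   3   4   5   6   7   8   9
  0   0   0   0   0   0   0   0   0   0   0
  1   0   0   0   0   0   7   7   7   7   7
  2   0   0   0   0   9   9   9   9   9  16
  3   0   0   0   0   9   9   9  10  10  16
  4   0   2   2   2   9  11  11  11  12  16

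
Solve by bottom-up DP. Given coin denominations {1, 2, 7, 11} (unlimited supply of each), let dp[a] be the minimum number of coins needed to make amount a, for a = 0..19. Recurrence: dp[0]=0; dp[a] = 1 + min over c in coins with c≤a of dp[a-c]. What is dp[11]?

1

 a  0  1  2  3  4  5  6  7  8  9 10 11 12 13 14 15 16 17 18 19
dp  0  1  1  2  2  3  3  1  2  2  3  1  2  2  2  3  3  4  2  3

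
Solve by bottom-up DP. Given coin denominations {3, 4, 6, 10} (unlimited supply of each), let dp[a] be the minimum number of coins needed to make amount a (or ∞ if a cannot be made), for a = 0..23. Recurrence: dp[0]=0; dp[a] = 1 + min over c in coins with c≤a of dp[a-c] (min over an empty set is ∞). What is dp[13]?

2

 a  0  1  2  3  4  5  6  7  8  9 10 11 12 13 14 15 16 17 18 19 20 21 22 23
dp  0  -  -  1  1  -  1  2  2  2  1  3  2  2  2  3  2  3  3  3  2  4  3  3
(- denotes ∞ / unreachable)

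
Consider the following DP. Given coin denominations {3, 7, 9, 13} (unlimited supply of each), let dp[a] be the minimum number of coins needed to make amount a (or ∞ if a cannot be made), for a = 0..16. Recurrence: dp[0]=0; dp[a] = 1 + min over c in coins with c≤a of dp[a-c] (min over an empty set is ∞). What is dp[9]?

 a  0  1  2  3  4  5  6  7  8  9 10 11 12 13 14 15 16
dp  0  -  -  1  -  -  2  1  -  1  2  -  2  1  2  3  2
(- denotes ∞ / unreachable)

1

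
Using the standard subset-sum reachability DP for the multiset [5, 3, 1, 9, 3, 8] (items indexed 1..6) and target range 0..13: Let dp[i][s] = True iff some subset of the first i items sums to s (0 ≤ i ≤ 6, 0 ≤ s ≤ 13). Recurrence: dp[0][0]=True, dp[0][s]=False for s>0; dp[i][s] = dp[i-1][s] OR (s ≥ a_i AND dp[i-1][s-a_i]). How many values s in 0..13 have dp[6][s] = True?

13

i\s   0   1   2   3   4   5   6   7   8   9  10  11  12  13
  0   T   F   F   F   F   F   F   F   F   F   F   F   F   F
  1   T   F   F   F   F   T   F   F   F   F   F   F   F   F
  2   T   F   F   T   F   T   F   F   T   F   F   F   F   F
  3   T   T   F   T   T   T   T   F   T   T   F   F   F   F
  4   T   T   F   T   T   T   T   F   T   T   T   F   T   T
  5   T   T   F   T   T   T   T   T   T   T   T   T   T   T
  6   T   T   F   T   T   T   T   T   T   T   T   T   T   T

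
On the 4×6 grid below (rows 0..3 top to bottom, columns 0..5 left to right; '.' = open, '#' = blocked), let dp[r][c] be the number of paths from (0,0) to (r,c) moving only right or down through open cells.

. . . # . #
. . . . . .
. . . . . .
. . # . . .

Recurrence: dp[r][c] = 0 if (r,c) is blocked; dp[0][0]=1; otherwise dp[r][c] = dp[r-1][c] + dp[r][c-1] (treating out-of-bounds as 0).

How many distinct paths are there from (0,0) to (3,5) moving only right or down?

36

r\c   0   1   2   3   4   5
  0   1   1   1   0   0   0
  1   1   2   3   3   3   3
  2   1   3   6   9  12  15
  3   1   4   0   9  21  36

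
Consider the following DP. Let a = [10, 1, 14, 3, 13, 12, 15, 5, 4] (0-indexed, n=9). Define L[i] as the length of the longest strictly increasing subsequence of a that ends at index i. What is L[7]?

   i    0    1    2    3    4    5    6    7    8
a[i]   10    1   14    3   13   12   15    5    4
L[i]    1    1    2    2    3    3    4    3    3

3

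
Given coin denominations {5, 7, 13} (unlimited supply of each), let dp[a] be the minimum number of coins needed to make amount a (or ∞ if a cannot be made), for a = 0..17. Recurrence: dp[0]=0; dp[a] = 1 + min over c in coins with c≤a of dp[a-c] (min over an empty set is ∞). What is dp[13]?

1

 a  0  1  2  3  4  5  6  7  8  9 10 11 12 13 14 15 16 17
dp  0  -  -  -  -  1  -  1  -  -  2  -  2  1  2  3  -  3
(- denotes ∞ / unreachable)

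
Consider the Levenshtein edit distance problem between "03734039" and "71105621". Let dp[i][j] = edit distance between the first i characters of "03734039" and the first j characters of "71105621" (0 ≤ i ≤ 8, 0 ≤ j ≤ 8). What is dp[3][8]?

   ''  7  1  1  0  5  6  2  1
''  0  1  2  3  4  5  6  7  8
 0  1  1  2  3  3  4  5  6  7
 3  2  2  2  3  4  4  5  6  7
 7  3  2  3  3  4  5  5  6  7
 3  4  3  3  4  4  5  6  6  7
 4  5  4  4  4  5  5  6  7  7
 0  6  5  5  5  4  5  6  7  8
 3  7  6  6  6  5  5  6  7  8
 9  8  7  7  7  6  6  6  7  8

7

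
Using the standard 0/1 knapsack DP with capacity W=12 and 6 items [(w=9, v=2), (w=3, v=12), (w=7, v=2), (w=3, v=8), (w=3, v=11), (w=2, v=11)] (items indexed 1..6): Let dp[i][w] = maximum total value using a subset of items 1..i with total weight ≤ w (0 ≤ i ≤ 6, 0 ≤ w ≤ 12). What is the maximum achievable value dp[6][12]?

42

i\w   0   1   2   3   4   5   6   7   8   9  10  11  12
  0   0   0   0   0   0   0   0   0   0   0   0   0   0
  1   0   0   0   0   0   0   0   0   0   2   2   2   2
  2   0   0   0  12  12  12  12  12  12  12  12  12  14
  3   0   0   0  12  12  12  12  12  12  12  14  14  14
  4   0   0   0  12  12  12  20  20  20  20  20  20  20
  5   0   0   0  12  12  12  23  23  23  31  31  31  31
  6   0   0  11  12  12  23  23  23  34  34  34  42  42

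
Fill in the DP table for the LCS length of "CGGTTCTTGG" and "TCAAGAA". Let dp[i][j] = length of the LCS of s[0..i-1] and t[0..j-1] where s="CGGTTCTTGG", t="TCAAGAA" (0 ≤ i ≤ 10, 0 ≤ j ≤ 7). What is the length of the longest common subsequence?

3

   ''  T  C  A  A  G  A  A
''  0  0  0  0  0  0  0  0
 C  0  0  1  1  1  1  1  1
 G  0  0  1  1  1  2  2  2
 G  0  0  1  1  1  2  2  2
 T  0  1  1  1  1  2  2  2
 T  0  1  1  1  1  2  2  2
 C  0  1  2  2  2  2  2  2
 T  0  1  2  2  2  2  2  2
 T  0  1  2  2  2  2  2  2
 G  0  1  2  2  2  3  3  3
 G  0  1  2  2  2  3  3  3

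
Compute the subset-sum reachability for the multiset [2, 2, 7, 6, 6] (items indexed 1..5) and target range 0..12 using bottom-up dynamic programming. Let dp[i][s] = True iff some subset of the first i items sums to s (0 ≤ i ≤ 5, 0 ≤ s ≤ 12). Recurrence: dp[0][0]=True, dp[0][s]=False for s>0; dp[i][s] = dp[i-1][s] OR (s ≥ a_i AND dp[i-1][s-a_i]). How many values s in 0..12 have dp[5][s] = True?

10

i\s   0   1   2   3   4   5   6   7   8   9  10  11  12
  0   T   F   F   F   F   F   F   F   F   F   F   F   F
  1   T   F   T   F   F   F   F   F   F   F   F   F   F
  2   T   F   T   F   T   F   F   F   F   F   F   F   F
  3   T   F   T   F   T   F   F   T   F   T   F   T   F
  4   T   F   T   F   T   F   T   T   T   T   T   T   F
  5   T   F   T   F   T   F   T   T   T   T   T   T   T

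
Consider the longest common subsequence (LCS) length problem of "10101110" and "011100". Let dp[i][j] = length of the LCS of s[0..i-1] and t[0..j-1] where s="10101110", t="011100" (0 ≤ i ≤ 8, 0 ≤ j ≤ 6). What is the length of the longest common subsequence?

5

   ''  0  1  1  1  0  0
''  0  0  0  0  0  0  0
 1  0  0  1  1  1  1  1
 0  0  1  1  1  1  2  2
 1  0  1  2  2  2  2  2
 0  0  1  2  2  2  3  3
 1  0  1  2  3  3  3  3
 1  0  1  2  3  4  4  4
 1  0  1  2  3  4  4  4
 0  0  1  2  3  4  5  5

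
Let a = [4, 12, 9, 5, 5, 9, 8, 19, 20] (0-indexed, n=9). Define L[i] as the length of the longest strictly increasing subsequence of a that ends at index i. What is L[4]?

2

   i    0    1    2    3    4    5    6    7    8
a[i]    4   12    9    5    5    9    8   19   20
L[i]    1    2    2    2    2    3    3    4    5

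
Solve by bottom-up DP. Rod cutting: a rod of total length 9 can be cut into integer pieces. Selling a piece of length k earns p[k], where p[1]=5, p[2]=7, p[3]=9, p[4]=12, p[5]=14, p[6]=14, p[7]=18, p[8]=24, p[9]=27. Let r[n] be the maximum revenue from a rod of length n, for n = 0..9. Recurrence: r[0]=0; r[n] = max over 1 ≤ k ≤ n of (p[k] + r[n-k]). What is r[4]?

   n    0    1    2    3    4    5    6    7    8    9
r[n]    0    5   10   15   20   25   30   35   40   45

20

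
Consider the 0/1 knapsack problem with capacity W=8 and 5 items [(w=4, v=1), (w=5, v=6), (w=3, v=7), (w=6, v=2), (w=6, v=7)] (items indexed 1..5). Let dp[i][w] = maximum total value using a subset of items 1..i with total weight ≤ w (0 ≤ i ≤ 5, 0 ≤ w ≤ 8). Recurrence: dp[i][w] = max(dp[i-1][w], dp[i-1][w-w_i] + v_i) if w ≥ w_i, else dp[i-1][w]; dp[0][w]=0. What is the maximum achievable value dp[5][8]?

i\w   0   1   2   3   4   5   6   7   8
  0   0   0   0   0   0   0   0   0   0
  1   0   0   0   0   1   1   1   1   1
  2   0   0   0   0   1   6   6   6   6
  3   0   0   0   7   7   7   7   8  13
  4   0   0   0   7   7   7   7   8  13
  5   0   0   0   7   7   7   7   8  13

13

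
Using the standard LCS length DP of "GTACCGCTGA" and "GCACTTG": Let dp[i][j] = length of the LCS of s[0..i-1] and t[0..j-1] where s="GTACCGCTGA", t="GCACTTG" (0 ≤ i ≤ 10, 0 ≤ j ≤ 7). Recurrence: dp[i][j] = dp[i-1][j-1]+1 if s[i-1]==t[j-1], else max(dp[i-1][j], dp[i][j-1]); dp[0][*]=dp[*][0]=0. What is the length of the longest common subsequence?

5

   ''  G  C  A  C  T  T  G
''  0  0  0  0  0  0  0  0
 G  0  1  1  1  1  1  1  1
 T  0  1  1  1  1  2  2  2
 A  0  1  1  2  2  2  2  2
 C  0  1  2  2  3  3  3  3
 C  0  1  2  2  3  3  3  3
 G  0  1  2  2  3  3  3  4
 C  0  1  2  2  3  3  3  4
 T  0  1  2  2  3  4  4  4
 G  0  1  2  2  3  4  4  5
 A  0  1  2  3  3  4  4  5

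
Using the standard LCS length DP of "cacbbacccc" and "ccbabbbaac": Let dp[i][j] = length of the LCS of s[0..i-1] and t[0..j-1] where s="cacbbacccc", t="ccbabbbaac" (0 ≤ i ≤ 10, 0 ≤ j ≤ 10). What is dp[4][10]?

   ''  c  c  b  a  b  b  b  a  a  c
''  0  0  0  0  0  0  0  0  0  0  0
 c  0  1  1  1  1  1  1  1  1  1  1
 a  0  1  1  1  2  2  2  2  2  2  2
 c  0  1  2  2  2  2  2  2  2  2  3
 b  0  1  2  3  3  3  3  3  3  3  3
 b  0  1  2  3  3  4  4  4  4  4  4
 a  0  1  2  3  4  4  4  4  5  5  5
 c  0  1  2  3  4  4  4  4  5  5  6
 c  0  1  2  3  4  4  4  4  5  5  6
 c  0  1  2  3  4  4  4  4  5  5  6
 c  0  1  2  3  4  4  4  4  5  5  6

3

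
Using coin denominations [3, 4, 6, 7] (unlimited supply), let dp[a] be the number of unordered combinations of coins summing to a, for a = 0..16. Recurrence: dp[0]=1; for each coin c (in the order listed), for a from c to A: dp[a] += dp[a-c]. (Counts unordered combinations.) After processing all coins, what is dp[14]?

after  coin     0     1     2     3     4     5     6     7     8     9    10    11    12    13    14    15    16
          3     1     0     0     1     0     0     1     0     0     1     0     0     1     0     0     1     0
          4     1     0     0     1     1     0     1     1     1     1     1     1     2     1     1     2     2
          6     1     0     0     1     1     0     2     1     1     2     2     1     4     2     2     4     4
          7     1     0     0     1     1     0     2     2     1     2     3     2     4     4     4     5     6

4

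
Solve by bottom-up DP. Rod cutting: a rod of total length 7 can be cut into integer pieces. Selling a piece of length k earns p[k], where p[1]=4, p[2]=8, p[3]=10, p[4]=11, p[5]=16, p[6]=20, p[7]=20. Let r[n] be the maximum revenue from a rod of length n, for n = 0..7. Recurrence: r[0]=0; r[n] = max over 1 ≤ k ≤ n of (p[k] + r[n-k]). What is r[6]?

   n    0    1    2    3    4    5    6    7
r[n]    0    4    8   12   16   20   24   28

24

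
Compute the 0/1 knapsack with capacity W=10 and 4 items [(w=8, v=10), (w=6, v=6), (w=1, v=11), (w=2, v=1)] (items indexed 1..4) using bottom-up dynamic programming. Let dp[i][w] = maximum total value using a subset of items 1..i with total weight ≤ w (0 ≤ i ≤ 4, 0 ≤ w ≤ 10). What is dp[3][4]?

i\w   0   1   2   3   4   5   6   7   8   9  10
  0   0   0   0   0   0   0   0   0   0   0   0
  1   0   0   0   0   0   0   0   0  10  10  10
  2   0   0   0   0   0   0   6   6  10  10  10
  3   0  11  11  11  11  11  11  17  17  21  21
  4   0  11  11  12  12  12  12  17  17  21  21

11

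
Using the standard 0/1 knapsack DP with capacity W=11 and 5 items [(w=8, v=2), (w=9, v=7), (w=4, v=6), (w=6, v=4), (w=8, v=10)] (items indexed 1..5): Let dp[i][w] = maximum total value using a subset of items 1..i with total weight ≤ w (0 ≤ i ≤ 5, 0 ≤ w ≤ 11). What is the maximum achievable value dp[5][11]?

10

i\w   0   1   2   3   4   5   6   7   8   9  10  11
  0   0   0   0   0   0   0   0   0   0   0   0   0
  1   0   0   0   0   0   0   0   0   2   2   2   2
  2   0   0   0   0   0   0   0   0   2   7   7   7
  3   0   0   0   0   6   6   6   6   6   7   7   7
  4   0   0   0   0   6   6   6   6   6   7  10  10
  5   0   0   0   0   6   6   6   6  10  10  10  10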